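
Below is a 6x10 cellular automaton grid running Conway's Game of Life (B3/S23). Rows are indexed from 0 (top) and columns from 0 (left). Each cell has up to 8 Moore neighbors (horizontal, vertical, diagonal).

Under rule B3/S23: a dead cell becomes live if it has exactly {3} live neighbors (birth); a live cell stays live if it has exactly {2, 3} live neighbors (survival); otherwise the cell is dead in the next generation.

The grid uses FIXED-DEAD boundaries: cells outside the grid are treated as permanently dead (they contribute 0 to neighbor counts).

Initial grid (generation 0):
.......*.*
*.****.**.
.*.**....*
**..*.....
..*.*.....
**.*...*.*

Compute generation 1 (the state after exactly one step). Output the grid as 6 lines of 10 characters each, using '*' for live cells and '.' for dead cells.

Answer: ...**.**..
.**..***.*
........*.
**..**....
..*.*.....
.***......

Derivation:
Simulating step by step:
Generation 0 (given above): 23 live cells
Generation 1: 20 live cells
(generation 1 grid is the final answer)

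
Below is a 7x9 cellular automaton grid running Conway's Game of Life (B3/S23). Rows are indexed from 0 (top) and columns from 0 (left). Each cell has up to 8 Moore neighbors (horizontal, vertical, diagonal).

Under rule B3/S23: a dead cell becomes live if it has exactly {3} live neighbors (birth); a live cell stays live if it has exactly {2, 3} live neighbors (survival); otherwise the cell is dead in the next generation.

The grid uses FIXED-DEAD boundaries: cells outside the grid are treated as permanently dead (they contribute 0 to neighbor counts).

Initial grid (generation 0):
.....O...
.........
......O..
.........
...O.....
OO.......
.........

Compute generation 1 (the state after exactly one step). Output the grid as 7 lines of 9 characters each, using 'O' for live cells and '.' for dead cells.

Answer: .........
.........
.........
.........
.........
.........
.........

Derivation:
Simulating step by step:
Generation 0 (given above): 5 live cells
Generation 1: 0 live cells
(generation 1 grid is the final answer)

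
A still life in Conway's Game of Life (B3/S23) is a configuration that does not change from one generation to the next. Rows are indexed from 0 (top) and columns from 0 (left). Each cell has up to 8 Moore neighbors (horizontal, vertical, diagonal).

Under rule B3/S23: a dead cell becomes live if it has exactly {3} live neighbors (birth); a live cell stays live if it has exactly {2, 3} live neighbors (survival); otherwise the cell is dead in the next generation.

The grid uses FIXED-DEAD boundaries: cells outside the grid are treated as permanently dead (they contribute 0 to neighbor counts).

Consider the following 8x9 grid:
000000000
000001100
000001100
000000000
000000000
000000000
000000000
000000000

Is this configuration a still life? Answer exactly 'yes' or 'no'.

Compute generation 1 and compare to generation 0 (given above):
Generation 1:
000000000
000001100
000001100
000000000
000000000
000000000
000000000
000000000
The grids are IDENTICAL -> still life.

Answer: yes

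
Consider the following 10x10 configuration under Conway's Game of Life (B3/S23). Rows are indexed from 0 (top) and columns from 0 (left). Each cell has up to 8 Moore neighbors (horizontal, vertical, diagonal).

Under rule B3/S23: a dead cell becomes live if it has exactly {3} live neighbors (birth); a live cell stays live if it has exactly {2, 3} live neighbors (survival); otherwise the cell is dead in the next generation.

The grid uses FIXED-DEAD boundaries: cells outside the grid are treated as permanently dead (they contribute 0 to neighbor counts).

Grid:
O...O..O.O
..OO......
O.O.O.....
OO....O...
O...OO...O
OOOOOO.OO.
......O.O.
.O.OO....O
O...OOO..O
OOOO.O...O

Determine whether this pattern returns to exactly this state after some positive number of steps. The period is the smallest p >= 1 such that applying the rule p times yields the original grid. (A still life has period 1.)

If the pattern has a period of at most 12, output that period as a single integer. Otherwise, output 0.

Simulating and comparing each generation to the original:
Gen 0 (original, given above): 41 live cells
Gen 1: 37 live cells, differs from original
Gen 2: 28 live cells, differs from original
Gen 3: 24 live cells, differs from original
Gen 4: 25 live cells, differs from original
Gen 5: 21 live cells, differs from original
Gen 6: 18 live cells, differs from original
Gen 7: 16 live cells, differs from original
Gen 8: 15 live cells, differs from original
Gen 9: 17 live cells, differs from original
Gen 10: 19 live cells, differs from original
Gen 11: 17 live cells, differs from original
Gen 12: 18 live cells, differs from original
No period found within 12 steps.

Answer: 0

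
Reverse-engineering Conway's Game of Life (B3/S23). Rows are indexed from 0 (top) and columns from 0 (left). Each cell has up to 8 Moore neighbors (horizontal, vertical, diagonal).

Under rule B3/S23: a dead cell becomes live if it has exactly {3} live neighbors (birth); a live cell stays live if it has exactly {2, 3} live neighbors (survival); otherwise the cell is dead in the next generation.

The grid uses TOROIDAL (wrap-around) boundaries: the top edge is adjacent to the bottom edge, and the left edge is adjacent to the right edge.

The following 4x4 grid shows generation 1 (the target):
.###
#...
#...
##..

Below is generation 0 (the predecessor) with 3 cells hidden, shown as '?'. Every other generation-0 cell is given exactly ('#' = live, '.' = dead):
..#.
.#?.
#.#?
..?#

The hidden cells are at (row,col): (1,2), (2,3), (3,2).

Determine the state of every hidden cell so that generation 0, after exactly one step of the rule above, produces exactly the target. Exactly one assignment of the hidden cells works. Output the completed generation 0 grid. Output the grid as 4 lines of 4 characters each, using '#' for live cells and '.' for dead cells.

Hidden generation-0 cells (in order): (1,2), (2,3), (3,2).
A hidden cell only influences target cells in its own 3x3 neighborhood. Try each of the 2^3 = 8 assignments, step the completed generation 0 forward once under B3/S23, and compare with the target:
  (1,2)=. (2,3)=. (3,2)=. -> step gives (0,1)='.' but target has '#' -> reject
  (1,2)=. (2,3)=. (3,2)=# -> step gives (1,0)='.' but target has '#' -> reject
  (1,2)=. (2,3)=# (3,2)=. -> step gives (0,1)='.' but target has '#' -> reject
  (1,2)=. (2,3)=# (3,2)=# -> step gives (1,1)='#' but target has '.' -> reject
  (1,2)=# (2,3)=. (3,2)=. -> step gives (1,0)='.' but target has '#' -> reject
  (1,2)=# (2,3)=. (3,2)=# -> step gives (0,1)='.' but target has '#' -> reject
  (1,2)=# (2,3)=# (3,2)=. -> step reproduces the target at every cell -> ACCEPT
  (1,2)=# (2,3)=# (3,2)=# -> step gives (0,1)='.' but target has '#' -> reject
Unique solution: (1,2)=live, (2,3)=live, (3,2)=dead.
Check: live-neighbor counts of every cell in the completed generation 0:
2333
3445
3444
3344
Applying B3/S23 to generation 0 with these counts gives:
.###
#...
#...
##..
which matches the target exactly.

Answer: ..#.
.##.
#.##
...#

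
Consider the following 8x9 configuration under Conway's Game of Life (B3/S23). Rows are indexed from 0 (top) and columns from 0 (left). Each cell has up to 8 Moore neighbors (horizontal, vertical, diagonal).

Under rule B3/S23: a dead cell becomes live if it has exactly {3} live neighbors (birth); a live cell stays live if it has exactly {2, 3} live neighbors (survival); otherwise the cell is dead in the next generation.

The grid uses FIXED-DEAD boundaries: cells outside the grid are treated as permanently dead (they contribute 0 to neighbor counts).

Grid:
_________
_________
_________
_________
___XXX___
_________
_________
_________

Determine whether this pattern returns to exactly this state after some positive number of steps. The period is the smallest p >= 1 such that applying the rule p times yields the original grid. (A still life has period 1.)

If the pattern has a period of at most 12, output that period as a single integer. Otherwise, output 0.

Answer: 2

Derivation:
Simulating and comparing each generation to the original:
Gen 0 (original, given above): 3 live cells
Gen 1: 3 live cells, differs from original
Gen 2: 3 live cells, MATCHES original -> period = 2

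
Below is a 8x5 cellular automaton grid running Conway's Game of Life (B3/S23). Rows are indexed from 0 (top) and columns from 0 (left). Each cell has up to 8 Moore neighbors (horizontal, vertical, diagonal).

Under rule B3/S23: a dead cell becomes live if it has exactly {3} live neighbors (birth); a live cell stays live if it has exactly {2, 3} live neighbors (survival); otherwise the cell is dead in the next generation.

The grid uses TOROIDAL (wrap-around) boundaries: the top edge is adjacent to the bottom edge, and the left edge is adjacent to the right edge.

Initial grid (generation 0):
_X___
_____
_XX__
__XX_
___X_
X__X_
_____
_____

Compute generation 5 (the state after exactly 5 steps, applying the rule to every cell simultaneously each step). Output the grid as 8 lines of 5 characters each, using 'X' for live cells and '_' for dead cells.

Simulating step by step:
Generation 0 (given above): 8 live cells
Generation 1: 9 live cells
_____
_XX__
_XXX_
_X_X_
___X_
____X
_____
_____
Generation 2: 10 live cells
_____
_X_X_
X__X_
_X_XX
__XXX
_____
_____
_____
Generation 3: 10 live cells
_____
__X_X
XX_X_
_X___
X_X_X
___X_
_____
_____
Generation 4: 17 live cells
_____
XXXXX
XX_XX
___X_
XXXXX
___XX
_____
_____
Generation 5: 8 live cells
(generation 5 grid is the final answer)

Answer: XXXXX
_____
_____
_____
XX___
_X___
_____
_____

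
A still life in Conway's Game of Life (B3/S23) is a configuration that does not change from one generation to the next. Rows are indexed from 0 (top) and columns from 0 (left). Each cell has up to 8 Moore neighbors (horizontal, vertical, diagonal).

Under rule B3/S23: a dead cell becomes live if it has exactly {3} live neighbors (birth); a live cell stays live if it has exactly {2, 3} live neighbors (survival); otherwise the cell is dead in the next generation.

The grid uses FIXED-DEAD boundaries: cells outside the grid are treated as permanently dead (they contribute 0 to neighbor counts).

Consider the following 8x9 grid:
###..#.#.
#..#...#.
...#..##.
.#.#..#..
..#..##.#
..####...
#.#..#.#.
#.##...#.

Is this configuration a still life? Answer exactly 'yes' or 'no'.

Answer: no

Derivation:
Compute generation 1 and compare to generation 0 (given above):
Generation 1:
###...#..
#..##..##
...##.##.
...##....
.#....##.
..#....#.
.....#...
..##..#..
Cell (0,5) differs: gen0=1 vs gen1=0 -> NOT a still life.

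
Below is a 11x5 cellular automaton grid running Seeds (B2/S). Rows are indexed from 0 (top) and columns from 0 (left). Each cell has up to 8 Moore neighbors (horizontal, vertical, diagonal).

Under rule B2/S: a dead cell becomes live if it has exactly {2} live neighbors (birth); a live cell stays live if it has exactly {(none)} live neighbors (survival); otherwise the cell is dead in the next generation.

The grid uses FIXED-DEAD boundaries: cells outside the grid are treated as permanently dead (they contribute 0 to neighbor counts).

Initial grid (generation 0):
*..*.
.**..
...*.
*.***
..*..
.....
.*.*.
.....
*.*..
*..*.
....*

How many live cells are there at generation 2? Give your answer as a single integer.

Answer: 12

Derivation:
Simulating step by step:
Generation 0 (given above): 17 live cells
Generation 1: 13 live cells
.....
*...*
*....
.....
....*
.*.*.
..*..
*..*.
...*.
..*.*
...*.
Generation 2: 12 live cells
.....
.*...
.*...
.....
..**.
....*
*...*
.*..*
.*...
.....
..*.*
Population at generation 2: 12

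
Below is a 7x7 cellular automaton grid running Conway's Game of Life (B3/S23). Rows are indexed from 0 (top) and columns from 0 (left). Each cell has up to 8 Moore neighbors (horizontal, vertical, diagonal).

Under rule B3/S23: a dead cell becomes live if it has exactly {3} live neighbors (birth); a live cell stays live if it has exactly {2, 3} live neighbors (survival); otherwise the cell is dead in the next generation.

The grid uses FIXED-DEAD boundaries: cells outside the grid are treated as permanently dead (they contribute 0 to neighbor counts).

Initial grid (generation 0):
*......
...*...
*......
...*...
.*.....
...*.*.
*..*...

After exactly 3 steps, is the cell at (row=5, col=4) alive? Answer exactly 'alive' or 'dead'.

Simulating step by step:
Generation 0 (given above): 9 live cells
Generation 1: 5 live cells
.......
.......
.......
.......
..*.*..
..*.*..
....*..
Generation 2: 3 live cells
.......
.......
.......
.......
.......
....**.
...*...
Generation 3: 2 live cells
.......
.......
.......
.......
.......
....*..
....*..

Cell (5,4) at generation 3: 1 -> alive

Answer: alive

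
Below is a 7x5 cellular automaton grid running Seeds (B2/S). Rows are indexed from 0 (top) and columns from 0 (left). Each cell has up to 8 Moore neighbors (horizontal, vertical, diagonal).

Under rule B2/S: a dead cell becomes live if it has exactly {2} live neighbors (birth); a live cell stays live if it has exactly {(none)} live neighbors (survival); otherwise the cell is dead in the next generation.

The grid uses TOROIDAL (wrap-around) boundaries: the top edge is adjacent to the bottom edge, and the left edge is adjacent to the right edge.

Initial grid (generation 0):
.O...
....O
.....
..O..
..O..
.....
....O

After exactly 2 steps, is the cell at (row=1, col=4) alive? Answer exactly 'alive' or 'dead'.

Simulating step by step:
Generation 0 (given above): 5 live cells
Generation 1: 10 live cells
...OO
O....
...O.
.O.O.
.O.O.
...O.
O....
Generation 2: 9 live cells
.O...
..O..
OO...
O....
O....
OO...
..O..

Cell (1,4) at generation 2: 0 -> dead

Answer: dead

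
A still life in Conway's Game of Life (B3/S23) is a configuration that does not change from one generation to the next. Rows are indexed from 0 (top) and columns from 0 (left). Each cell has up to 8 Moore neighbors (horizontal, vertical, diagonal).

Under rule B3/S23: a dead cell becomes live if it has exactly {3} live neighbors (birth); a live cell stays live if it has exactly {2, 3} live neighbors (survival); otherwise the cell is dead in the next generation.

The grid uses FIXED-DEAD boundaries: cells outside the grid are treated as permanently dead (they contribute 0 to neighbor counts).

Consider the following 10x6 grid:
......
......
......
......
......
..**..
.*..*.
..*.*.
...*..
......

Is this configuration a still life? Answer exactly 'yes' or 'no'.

Compute generation 1 and compare to generation 0 (given above):
Generation 1:
......
......
......
......
......
..**..
.*..*.
..*.*.
...*..
......
The grids are IDENTICAL -> still life.

Answer: yes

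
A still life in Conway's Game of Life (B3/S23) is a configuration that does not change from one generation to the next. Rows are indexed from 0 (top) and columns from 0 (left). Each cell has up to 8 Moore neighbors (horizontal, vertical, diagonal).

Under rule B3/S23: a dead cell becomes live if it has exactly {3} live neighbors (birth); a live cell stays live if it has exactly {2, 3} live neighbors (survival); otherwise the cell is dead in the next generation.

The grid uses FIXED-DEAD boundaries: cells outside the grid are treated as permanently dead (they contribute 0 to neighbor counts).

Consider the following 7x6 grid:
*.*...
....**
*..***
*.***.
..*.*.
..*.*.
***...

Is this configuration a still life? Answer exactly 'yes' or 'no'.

Compute generation 1 and compare to generation 0 (given above):
Generation 1:
......
.*...*
.**...
..*...
..*.**
..*...
.***..
Cell (0,0) differs: gen0=1 vs gen1=0 -> NOT a still life.

Answer: no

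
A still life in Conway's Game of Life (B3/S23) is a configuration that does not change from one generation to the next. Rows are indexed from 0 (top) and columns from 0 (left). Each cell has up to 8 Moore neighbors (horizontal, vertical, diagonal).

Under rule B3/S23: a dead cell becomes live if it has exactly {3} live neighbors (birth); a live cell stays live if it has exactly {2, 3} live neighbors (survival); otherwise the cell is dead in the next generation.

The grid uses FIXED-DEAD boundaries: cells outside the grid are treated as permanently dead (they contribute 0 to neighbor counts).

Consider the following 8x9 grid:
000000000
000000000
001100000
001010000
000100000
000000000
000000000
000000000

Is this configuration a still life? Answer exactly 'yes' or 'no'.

Answer: yes

Derivation:
Compute generation 1 and compare to generation 0 (given above):
Generation 1:
000000000
000000000
001100000
001010000
000100000
000000000
000000000
000000000
The grids are IDENTICAL -> still life.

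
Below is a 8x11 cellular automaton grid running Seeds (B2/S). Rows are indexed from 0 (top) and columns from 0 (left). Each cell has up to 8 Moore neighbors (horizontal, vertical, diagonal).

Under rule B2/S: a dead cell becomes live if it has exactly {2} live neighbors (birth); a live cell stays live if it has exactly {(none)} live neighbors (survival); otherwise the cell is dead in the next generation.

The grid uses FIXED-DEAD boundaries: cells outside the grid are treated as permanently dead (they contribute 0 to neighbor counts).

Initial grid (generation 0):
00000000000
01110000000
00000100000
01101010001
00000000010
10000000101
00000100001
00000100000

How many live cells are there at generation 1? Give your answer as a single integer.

Simulating step by step:
Generation 0 (given above): 16 live cells
Generation 1: 17 live cells
01010000000
00001000000
10000010000
00010000010
10110101100
00000000000
00001010000
00001010000
Population at generation 1: 17

Answer: 17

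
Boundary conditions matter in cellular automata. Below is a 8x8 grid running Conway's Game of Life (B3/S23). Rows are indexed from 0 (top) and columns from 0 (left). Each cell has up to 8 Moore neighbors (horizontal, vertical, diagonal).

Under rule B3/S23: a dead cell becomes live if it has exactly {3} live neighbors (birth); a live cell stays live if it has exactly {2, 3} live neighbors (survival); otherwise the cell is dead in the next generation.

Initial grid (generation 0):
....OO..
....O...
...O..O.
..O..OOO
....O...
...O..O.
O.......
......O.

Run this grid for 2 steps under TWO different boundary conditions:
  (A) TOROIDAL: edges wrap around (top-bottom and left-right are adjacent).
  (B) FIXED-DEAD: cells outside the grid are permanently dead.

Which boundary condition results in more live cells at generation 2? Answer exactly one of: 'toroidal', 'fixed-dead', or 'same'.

Answer: toroidal

Derivation:
Under TOROIDAL boundary, generation 2:
...O.O..
......O.
..O....O
O.O.....
...O...O
........
........
....OOO.
Population = 12

Under FIXED-DEAD boundary, generation 2:
...OOO..
......O.
..O....O
..O.....
...O...O
........
........
........
Population = 9

Comparison: toroidal=12, fixed-dead=9 -> toroidal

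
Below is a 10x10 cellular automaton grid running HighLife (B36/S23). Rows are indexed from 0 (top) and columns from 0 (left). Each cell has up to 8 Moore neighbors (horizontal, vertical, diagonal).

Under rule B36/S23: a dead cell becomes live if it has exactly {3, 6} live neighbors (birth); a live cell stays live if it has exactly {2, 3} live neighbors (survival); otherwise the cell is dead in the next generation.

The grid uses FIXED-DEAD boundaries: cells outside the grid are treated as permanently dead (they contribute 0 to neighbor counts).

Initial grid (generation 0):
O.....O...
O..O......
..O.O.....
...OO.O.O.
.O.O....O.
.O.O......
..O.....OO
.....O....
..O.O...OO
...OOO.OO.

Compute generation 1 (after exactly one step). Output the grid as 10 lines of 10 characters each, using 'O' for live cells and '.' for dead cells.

Answer: ..........
.O.O......
..O.OO....
....OO.O..
...O...O..
.O.O....OO
..O.......
...O......
......OOOO
...OOO.OOO

Derivation:
Simulating step by step:
Generation 0 (given above): 28 live cells
Generation 1: 26 live cells
(generation 1 grid is the final answer)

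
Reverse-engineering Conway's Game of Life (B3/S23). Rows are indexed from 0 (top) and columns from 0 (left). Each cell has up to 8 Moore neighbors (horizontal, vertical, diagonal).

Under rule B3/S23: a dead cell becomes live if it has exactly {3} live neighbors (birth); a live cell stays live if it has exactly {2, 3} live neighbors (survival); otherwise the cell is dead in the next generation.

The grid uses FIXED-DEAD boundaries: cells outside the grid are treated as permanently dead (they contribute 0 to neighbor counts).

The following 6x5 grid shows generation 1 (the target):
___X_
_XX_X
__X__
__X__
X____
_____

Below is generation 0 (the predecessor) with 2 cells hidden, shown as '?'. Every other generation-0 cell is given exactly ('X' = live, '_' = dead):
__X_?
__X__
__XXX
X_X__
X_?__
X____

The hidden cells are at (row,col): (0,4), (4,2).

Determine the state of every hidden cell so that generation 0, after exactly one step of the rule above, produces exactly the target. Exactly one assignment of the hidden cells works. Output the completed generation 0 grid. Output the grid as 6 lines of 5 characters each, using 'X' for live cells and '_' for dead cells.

Answer: __X_X
__X__
__XXX
X_X__
X____
X____

Derivation:
Hidden generation-0 cells (in order): (0,4), (4,2).
A hidden cell only influences target cells in its own 3x3 neighborhood. Try each of the 2^2 = 4 assignments, step the completed generation 0 forward once under B3/S23, and compare with the target:
  (0,4)=_ (4,2)=_ -> step gives (0,3)='_' but target has 'X' -> reject
  (0,4)=_ (4,2)=X -> step gives (0,3)='_' but target has 'X' -> reject
  (0,4)=X (4,2)=_ -> step reproduces the target at every cell -> ACCEPT
  (0,4)=X (4,2)=X -> step gives (5,1)='X' but target has '_' -> reject
Unique solution: (0,4)=live, (4,2)=dead.
Check: live-neighbor counts of every cell in the completed generation 0:
02130
03363
14341
14242
24110
12000
Applying B3/S23 to generation 0 with these counts gives:
___X_
_XX_X
__X__
__X__
X____
_____
which matches the target exactly.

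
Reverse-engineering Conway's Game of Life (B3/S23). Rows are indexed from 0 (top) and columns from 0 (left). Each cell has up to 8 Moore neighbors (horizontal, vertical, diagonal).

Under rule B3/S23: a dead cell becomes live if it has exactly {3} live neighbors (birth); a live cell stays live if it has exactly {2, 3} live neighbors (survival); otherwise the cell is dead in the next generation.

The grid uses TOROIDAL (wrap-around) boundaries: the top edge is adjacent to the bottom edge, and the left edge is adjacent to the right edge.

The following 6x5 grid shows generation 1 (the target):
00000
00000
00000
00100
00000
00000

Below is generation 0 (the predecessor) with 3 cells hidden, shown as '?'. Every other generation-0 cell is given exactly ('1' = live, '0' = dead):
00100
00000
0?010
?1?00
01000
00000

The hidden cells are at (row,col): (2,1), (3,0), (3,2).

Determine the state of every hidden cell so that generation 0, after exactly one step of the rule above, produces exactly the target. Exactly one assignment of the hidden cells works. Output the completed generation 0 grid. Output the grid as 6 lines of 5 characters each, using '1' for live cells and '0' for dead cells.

Hidden generation-0 cells (in order): (2,1), (3,0), (3,2).
A hidden cell only influences target cells in its own 3x3 neighborhood. Try each of the 2^3 = 8 assignments, step the completed generation 0 forward once under B3/S23, and compare with the target:
  (2,1)=0 (3,0)=0 (3,2)=0 -> step reproduces the target at every cell -> ACCEPT
  (2,1)=0 (3,0)=0 (3,2)=1 -> step gives (2,2)='1' but target has '0' -> reject
  (2,1)=0 (3,0)=1 (3,2)=0 -> step gives (3,0)='1' but target has '0' -> reject
  (2,1)=0 (3,0)=1 (3,2)=1 -> step gives (2,1)='1' but target has '0' -> reject
  (2,1)=1 (3,0)=0 (3,2)=0 -> step gives (1,2)='1' but target has '0' -> reject
  (2,1)=1 (3,0)=0 (3,2)=1 -> step gives (1,2)='1' but target has '0' -> reject
  (2,1)=1 (3,0)=1 (3,2)=0 -> step gives (1,2)='1' but target has '0' -> reject
  (2,1)=1 (3,0)=1 (3,2)=1 -> step gives (1,2)='1' but target has '0' -> reject
Unique solution: (2,1)=dead, (3,0)=dead, (3,2)=dead.
Check: live-neighbor counts of every cell in the completed generation 0:
01010
01221
11201
21311
21200
12210
Applying B3/S23 to generation 0 with these counts gives:
00000
00000
00000
00100
00000
00000
which matches the target exactly.

Answer: 00100
00000
00010
01000
01000
00000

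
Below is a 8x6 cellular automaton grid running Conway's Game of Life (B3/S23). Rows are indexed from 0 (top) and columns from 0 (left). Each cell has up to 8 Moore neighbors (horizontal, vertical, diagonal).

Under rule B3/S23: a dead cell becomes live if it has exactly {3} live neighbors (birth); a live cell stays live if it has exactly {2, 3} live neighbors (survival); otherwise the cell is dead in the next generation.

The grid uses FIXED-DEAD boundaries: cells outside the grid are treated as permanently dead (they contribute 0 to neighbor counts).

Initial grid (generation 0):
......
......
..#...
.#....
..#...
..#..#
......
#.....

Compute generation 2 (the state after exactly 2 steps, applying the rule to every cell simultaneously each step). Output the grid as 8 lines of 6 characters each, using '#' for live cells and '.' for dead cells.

Simulating step by step:
Generation 0 (given above): 6 live cells
Generation 1: 4 live cells
......
......
......
.##...
.##...
......
......
......
Generation 2: 4 live cells
(generation 2 grid is the final answer)

Answer: ......
......
......
.##...
.##...
......
......
......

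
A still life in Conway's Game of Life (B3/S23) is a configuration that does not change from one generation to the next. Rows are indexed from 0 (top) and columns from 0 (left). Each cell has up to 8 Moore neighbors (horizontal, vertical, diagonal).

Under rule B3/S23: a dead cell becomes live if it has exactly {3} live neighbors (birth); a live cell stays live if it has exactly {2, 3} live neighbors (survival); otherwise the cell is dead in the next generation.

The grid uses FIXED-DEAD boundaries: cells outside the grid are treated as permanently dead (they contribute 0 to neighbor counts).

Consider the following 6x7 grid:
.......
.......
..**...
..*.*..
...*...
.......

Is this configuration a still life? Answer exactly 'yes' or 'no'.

Answer: yes

Derivation:
Compute generation 1 and compare to generation 0 (given above):
Generation 1:
.......
.......
..**...
..*.*..
...*...
.......
The grids are IDENTICAL -> still life.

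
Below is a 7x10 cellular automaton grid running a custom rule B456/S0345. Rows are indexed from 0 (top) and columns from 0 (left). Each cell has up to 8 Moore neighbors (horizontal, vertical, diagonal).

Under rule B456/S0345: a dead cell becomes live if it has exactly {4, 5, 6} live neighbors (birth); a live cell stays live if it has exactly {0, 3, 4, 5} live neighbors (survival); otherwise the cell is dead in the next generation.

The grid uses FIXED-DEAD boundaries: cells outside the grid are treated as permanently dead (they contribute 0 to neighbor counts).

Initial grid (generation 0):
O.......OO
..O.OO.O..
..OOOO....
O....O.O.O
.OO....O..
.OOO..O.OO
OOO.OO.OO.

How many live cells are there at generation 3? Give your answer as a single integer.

Simulating step by step:
Generation 0 (given above): 31 live cells
Generation 1: 29 live cells
O.........
...OOO....
...OOOO...
.OOOO.O..O
.OO...OOO.
O..O..OOO.
.OOO...OO.
Generation 2: 27 live cells
O.........
...OOO....
..O...O...
.OOOOOOO..
.OOO.OO.O.
.OOO..O.O.
..O....OO.
Generation 3: 24 live cells
O.........
..........
..OOOOO...
.O.OOOOO..
.O..OOOO..
.O.O..OOO.
..O....O..
Population at generation 3: 24

Answer: 24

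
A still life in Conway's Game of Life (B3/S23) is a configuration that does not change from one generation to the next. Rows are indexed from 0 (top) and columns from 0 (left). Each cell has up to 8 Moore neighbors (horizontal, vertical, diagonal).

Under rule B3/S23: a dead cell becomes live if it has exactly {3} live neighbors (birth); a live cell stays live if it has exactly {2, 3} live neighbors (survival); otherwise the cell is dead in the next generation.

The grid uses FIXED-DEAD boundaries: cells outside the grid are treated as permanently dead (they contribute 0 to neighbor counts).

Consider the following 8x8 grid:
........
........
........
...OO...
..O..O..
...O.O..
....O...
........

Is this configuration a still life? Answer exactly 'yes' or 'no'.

Compute generation 1 and compare to generation 0 (given above):
Generation 1:
........
........
........
...OO...
..O..O..
...O.O..
....O...
........
The grids are IDENTICAL -> still life.

Answer: yes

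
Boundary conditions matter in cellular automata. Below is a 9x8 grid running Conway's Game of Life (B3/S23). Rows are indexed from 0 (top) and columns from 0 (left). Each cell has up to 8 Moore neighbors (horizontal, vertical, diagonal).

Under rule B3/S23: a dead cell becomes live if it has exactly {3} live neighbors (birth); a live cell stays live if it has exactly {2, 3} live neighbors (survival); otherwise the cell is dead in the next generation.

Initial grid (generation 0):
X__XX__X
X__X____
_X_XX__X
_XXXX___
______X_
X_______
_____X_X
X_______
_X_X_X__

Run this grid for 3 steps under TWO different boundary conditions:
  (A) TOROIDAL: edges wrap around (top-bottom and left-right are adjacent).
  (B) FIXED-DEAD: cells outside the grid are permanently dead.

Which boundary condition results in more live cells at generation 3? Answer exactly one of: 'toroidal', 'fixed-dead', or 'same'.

Answer: toroidal

Derivation:
Under TOROIDAL boundary, generation 3:
__XXX___
XX______
XXXX____
X_____XX
________
________
X__X_X__
__XX__XX
____XXXX
Population = 23

Under FIXED-DEAD boundary, generation 3:
_X______
_XX_____
__X_____
_X___X__
_X___X__
_XX__X__
________
________
________
Population = 11

Comparison: toroidal=23, fixed-dead=11 -> toroidal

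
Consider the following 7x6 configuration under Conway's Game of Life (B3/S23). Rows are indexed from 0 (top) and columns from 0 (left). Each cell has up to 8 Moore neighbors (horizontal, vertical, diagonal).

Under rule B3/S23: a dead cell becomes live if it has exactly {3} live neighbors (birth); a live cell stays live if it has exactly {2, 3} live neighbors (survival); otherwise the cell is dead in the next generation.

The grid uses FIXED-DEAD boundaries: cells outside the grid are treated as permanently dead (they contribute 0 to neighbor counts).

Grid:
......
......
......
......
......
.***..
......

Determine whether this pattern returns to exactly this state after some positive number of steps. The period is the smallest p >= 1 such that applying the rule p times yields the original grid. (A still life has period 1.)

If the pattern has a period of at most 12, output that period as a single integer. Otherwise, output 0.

Simulating and comparing each generation to the original:
Gen 0 (original, given above): 3 live cells
Gen 1: 3 live cells, differs from original
Gen 2: 3 live cells, MATCHES original -> period = 2

Answer: 2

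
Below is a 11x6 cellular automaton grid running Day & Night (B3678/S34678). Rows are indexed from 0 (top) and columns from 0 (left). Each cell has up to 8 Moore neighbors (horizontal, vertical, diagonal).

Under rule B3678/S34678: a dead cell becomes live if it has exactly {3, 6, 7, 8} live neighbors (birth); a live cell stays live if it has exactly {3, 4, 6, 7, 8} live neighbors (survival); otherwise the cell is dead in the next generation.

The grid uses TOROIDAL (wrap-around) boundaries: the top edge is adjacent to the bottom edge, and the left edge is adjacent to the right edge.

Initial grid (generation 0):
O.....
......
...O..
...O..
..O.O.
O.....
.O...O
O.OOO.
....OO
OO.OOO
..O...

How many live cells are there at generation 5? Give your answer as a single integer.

Answer: 21

Derivation:
Simulating step by step:
Generation 0 (given above): 20 live cells
Generation 1: 25 live cells
......
......
......
..OOO.
...O..
.O...O
.OOOOO
OO.OO.
...OOO
O.OOOO
...OO.
Generation 2: 22 live cells
......
......
...O..
...O..
...O..
......
OO.O.O
OOOOOO
...OOO
..OOO.
..OOO.
Generation 3: 21 live cells
...O..
......
......
..O.O.
......
O.O.O.
.O.O.O
OO..OO
..OOO.
..OOO.
..O.O.
Generation 4: 22 live cells
......
......
......
......
.O...O
.O.O.O
OO.O..
OO...O
O.OO..
.OOOOO
..OOO.
Generation 5: 21 live cells
...O..
......
......
......
..O.O.
OO....
OO....
...OOO
.O.O..
OOOO.O
.OO.OO
Population at generation 5: 21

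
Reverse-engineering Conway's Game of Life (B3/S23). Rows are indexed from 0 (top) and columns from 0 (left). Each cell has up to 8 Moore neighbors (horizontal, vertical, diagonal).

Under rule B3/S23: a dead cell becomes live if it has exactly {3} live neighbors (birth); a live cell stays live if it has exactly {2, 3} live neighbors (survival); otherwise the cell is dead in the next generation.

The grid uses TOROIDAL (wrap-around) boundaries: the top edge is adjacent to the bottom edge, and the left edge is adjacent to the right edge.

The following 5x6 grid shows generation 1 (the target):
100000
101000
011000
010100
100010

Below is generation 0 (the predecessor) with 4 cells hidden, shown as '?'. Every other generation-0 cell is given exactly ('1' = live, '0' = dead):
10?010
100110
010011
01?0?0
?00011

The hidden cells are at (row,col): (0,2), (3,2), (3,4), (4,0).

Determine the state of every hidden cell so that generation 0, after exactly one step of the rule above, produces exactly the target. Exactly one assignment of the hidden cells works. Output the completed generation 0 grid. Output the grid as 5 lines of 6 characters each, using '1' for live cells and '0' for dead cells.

Answer: 101010
100110
010011
010010
100011

Derivation:
Hidden generation-0 cells (in order): (0,2), (3,2), (3,4), (4,0).
A hidden cell only influences target cells in its own 3x3 neighborhood. Try each of the 2^4 = 16 assignments, step the completed generation 0 forward once under B3/S23, and compare with the target:
  (0,2)=0 (3,2)=0 (3,4)=0 (4,0)=0 -> step gives (1,1)='1' but target has '0' -> reject
  (0,2)=0 (3,2)=0 (3,4)=0 (4,0)=1 -> step gives (0,1)='1' but target has '0' -> reject
  (0,2)=0 (3,2)=0 (3,4)=1 (4,0)=0 -> step gives (1,1)='1' but target has '0' -> reject
  (0,2)=0 (3,2)=0 (3,4)=1 (4,0)=1 -> step gives (0,1)='1' but target has '0' -> reject
  (0,2)=0 (3,2)=1 (3,4)=0 (4,0)=0 -> step gives (1,1)='1' but target has '0' -> reject
  (0,2)=0 (3,2)=1 (3,4)=0 (4,0)=1 -> step gives (0,1)='1' but target has '0' -> reject
  (0,2)=0 (3,2)=1 (3,4)=1 (4,0)=0 -> step gives (1,1)='1' but target has '0' -> reject
  (0,2)=0 (3,2)=1 (3,4)=1 (4,0)=1 -> step gives (0,1)='1' but target has '0' -> reject
  (0,2)=1 (3,2)=0 (3,4)=0 (4,0)=0 -> step gives (0,1)='1' but target has '0' -> reject
  (0,2)=1 (3,2)=0 (3,4)=0 (4,0)=1 -> step gives (2,3)='1' but target has '0' -> reject
  (0,2)=1 (3,2)=0 (3,4)=1 (4,0)=0 -> step gives (0,1)='1' but target has '0' -> reject
  (0,2)=1 (3,2)=0 (3,4)=1 (4,0)=1 -> step reproduces the target at every cell -> ACCEPT
  (0,2)=1 (3,2)=1 (3,4)=0 (4,0)=0 -> step gives (0,1)='1' but target has '0' -> reject
  (0,2)=1 (3,2)=1 (3,4)=0 (4,0)=1 -> step gives (2,2)='0' but target has '1' -> reject
  (0,2)=1 (3,2)=1 (3,4)=1 (4,0)=0 -> step gives (0,1)='1' but target has '0' -> reject
  (0,2)=1 (3,2)=1 (3,4)=1 (4,0)=1 -> step gives (2,2)='0' but target has '1' -> reject
Unique solution: (0,2)=live, (3,2)=dead, (3,4)=live, (4,0)=live.
Check: live-neighbor counts of every cell in the completed generation 0:
341547
343446
423444
522346
342435
Applying B3/S23 to generation 0 with these counts gives:
100000
101000
011000
010100
100010
which matches the target exactly.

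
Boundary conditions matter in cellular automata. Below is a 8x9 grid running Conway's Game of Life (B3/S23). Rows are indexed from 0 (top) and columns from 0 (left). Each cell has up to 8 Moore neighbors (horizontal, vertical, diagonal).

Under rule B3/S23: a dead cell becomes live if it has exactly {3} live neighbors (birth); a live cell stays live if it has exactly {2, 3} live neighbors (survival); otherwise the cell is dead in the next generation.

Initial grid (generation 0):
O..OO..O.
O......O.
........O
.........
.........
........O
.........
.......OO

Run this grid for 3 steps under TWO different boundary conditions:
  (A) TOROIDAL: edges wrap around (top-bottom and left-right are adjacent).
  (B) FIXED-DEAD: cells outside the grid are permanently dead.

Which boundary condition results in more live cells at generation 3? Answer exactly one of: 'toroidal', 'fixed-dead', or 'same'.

Answer: toroidal

Derivation:
Under TOROIDAL boundary, generation 3:
OO....OO.
O.....OO.
.......OO
.........
.........
.........
........O
O......O.
Population = 12

Under FIXED-DEAD boundary, generation 3:
.........
.........
.........
.........
.........
.........
.........
.........
Population = 0

Comparison: toroidal=12, fixed-dead=0 -> toroidal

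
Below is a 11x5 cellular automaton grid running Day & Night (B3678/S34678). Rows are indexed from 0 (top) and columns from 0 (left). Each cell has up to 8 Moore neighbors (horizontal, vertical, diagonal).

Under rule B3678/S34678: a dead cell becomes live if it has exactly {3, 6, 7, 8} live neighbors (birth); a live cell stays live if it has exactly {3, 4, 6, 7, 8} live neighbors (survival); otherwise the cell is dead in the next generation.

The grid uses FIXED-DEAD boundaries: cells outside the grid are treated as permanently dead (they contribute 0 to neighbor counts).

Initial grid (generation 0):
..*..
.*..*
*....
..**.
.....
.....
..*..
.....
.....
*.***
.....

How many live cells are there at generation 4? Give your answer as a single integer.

Simulating step by step:
Generation 0 (given above): 11 live cells
Generation 1: 5 live cells
.....
.....
.***.
.....
.....
.....
.....
.....
...*.
.....
...*.
Generation 2: 2 live cells
.....
..*..
.....
..*..
.....
.....
.....
.....
.....
.....
.....
Generation 3: 0 live cells
.....
.....
.....
.....
.....
.....
.....
.....
.....
.....
.....
Generation 4: 0 live cells
.....
.....
.....
.....
.....
.....
.....
.....
.....
.....
.....
Population at generation 4: 0

Answer: 0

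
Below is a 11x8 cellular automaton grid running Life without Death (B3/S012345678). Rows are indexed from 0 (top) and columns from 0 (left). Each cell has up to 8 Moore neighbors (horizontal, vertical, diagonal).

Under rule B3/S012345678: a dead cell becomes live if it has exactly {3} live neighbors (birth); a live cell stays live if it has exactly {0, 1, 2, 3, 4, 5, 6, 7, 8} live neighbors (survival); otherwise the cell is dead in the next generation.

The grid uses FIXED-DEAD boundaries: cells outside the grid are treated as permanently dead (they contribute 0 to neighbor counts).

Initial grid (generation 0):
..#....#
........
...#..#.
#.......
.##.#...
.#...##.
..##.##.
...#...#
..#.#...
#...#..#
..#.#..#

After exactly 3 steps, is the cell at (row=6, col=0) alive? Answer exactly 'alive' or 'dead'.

Simulating step by step:
Generation 0 (given above): 25 live cells
Generation 1: 36 live cells
..#....#
........
...#..#.
####....
###.##..
.#...##.
..##.###
...#.###
..#.#...
##..##.#
..###..#
Generation 2: 47 live cells
..#....#
........
.#.#..#.
####.#..
###.###.
##...###
..##.###
...#.###
.##.#..#
##..####
.#######
Generation 3: 55 live cells
..#....#
..#.....
##.##.#.
####.#..
###.####
##...###
.###.###
.#.#.###
###.#..#
##..####
########

Cell (6,0) at generation 3: 0 -> dead

Answer: dead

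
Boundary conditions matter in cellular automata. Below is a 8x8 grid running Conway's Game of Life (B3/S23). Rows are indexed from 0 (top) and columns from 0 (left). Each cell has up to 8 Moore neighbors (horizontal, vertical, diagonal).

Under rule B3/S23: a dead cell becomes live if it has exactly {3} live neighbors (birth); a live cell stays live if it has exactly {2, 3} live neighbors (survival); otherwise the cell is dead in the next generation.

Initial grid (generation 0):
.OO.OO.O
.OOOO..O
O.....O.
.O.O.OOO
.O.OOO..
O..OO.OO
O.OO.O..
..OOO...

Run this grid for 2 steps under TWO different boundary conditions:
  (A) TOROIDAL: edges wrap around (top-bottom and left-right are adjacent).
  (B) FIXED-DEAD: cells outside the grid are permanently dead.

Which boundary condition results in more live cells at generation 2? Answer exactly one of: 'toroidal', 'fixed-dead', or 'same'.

Answer: fixed-dead

Derivation:
Under TOROIDAL boundary, generation 2:
.....OO.
.....OO.
O.......
O.O.....
.OO...O.
OO...OO.
OO...O..
........
Population = 17

Under FIXED-DEAD boundary, generation 2:
....OOO.
OO..O.O.
O.......
..O.....
..O.....
OO...OO.
.O...OO.
.....O..
Population = 18

Comparison: toroidal=17, fixed-dead=18 -> fixed-dead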